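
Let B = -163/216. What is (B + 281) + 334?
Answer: 132677/216 ≈ 614.25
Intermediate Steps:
B = -163/216 (B = -163*1/216 = -163/216 ≈ -0.75463)
(B + 281) + 334 = (-163/216 + 281) + 334 = 60533/216 + 334 = 132677/216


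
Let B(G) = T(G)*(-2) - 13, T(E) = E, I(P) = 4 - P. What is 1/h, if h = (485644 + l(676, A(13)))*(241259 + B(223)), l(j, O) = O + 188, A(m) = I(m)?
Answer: 1/116986178400 ≈ 8.5480e-12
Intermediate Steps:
A(m) = 4 - m
l(j, O) = 188 + O
B(G) = -13 - 2*G (B(G) = G*(-2) - 13 = -2*G - 13 = -13 - 2*G)
h = 116986178400 (h = (485644 + (188 + (4 - 1*13)))*(241259 + (-13 - 2*223)) = (485644 + (188 + (4 - 13)))*(241259 + (-13 - 446)) = (485644 + (188 - 9))*(241259 - 459) = (485644 + 179)*240800 = 485823*240800 = 116986178400)
1/h = 1/116986178400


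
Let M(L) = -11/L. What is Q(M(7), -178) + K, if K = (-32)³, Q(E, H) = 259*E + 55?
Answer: -33120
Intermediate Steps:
Q(E, H) = 55 + 259*E
K = -32768
Q(M(7), -178) + K = (55 + 259*(-11/7)) - 32768 = (55 - 407) - 32768 = -352 - 32768 = -33120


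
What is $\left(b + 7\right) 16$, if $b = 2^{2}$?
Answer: $176$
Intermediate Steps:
$b = 4$
$\left(b + 7\right) 16 = \left(4 + 7\right) 16 = 11 \cdot 16 = 176$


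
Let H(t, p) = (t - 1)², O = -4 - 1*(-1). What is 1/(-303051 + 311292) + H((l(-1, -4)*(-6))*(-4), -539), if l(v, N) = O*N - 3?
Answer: 380940226/8241 ≈ 46225.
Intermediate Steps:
O = -3 (O = -4 + 1 = -3)
l(v, N) = -3 - 3*N (l(v, N) = -3*N - 3 = -3 - 3*N)
H(t, p) = (-1 + t)²
1/(-303051 + 311292) + H((l(-1, -4)*(-6))*(-4), -539) = 1/(-303051 + 311292) + (-1 + ((-3 - 3*(-4))*(-6))*(-4))² = 1/8241 + (-1 + ((-3 + 12)*(-6))*(-4))² = 1/8241 + (-1 + (9*(-6))*(-4))² = 1/8241 + (-1 - 54*(-4))² = 1/8241 + (-1 + 216)² = 1/8241 + 215² = 1/8241 + 46225 = 380940226/8241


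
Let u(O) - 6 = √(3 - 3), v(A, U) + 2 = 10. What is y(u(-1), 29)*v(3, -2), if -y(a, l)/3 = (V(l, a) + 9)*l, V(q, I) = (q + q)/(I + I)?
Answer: -9628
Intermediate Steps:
v(A, U) = 8 (v(A, U) = -2 + 10 = 8)
V(q, I) = q/I (V(q, I) = (2*q)/((2*I)) = (2*q)*(1/(2*I)) = q/I)
u(O) = 6 (u(O) = 6 + √(3 - 3) = 6 + √0 = 6 + 0 = 6)
y(a, l) = -3*l*(9 + l/a) (y(a, l) = -3*(l/a + 9)*l = -3*(9 + l/a)*l = -3*l*(9 + l/a))
y(u(-1), 29)*v(3, -2) = -3*29*(29 + 9*6)/6*8 = -3*29*⅙*(29 + 54)*8 = -3*29*⅙*83*8 = -2407/2*8 = -9628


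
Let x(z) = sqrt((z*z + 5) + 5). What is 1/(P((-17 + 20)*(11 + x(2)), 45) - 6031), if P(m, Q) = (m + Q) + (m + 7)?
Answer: -657/3884785 - 2*sqrt(14)/11654355 ≈ -0.00016976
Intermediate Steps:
x(z) = sqrt(10 + z**2) (x(z) = sqrt((z**2 + 5) + 5) = sqrt((5 + z**2) + 5) = sqrt(10 + z**2))
P(m, Q) = 7 + Q + 2*m (P(m, Q) = (Q + m) + (7 + m) = 7 + Q + 2*m)
1/(P((-17 + 20)*(11 + x(2)), 45) - 6031) = 1/((7 + 45 + 2*((-17 + 20)*(11 + sqrt(10 + 2**2)))) - 6031) = 1/((7 + 45 + 2*(3*(11 + sqrt(10 + 4)))) - 6031) = 1/((7 + 45 + 2*(3*(11 + sqrt(14)))) - 6031) = 1/((7 + 45 + 2*(33 + 3*sqrt(14))) - 6031) = 1/((7 + 45 + (66 + 6*sqrt(14))) - 6031) = 1/((118 + 6*sqrt(14)) - 6031) = 1/(-5913 + 6*sqrt(14))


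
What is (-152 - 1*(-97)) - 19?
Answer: -74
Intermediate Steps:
(-152 - 1*(-97)) - 19 = (-152 + 97) - 19 = -55 - 19 = -74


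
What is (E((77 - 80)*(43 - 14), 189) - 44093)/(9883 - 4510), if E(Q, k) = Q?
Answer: -44180/5373 ≈ -8.2226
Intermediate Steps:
(E((77 - 80)*(43 - 14), 189) - 44093)/(9883 - 4510) = ((77 - 80)*(43 - 14) - 44093)/(9883 - 4510) = (-3*29 - 44093)/5373 = (-87 - 44093)*(1/5373) = -44180*1/5373 = -44180/5373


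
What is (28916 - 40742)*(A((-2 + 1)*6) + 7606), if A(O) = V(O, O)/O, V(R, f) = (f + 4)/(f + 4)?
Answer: -89946585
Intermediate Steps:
V(R, f) = 1 (V(R, f) = (4 + f)/(4 + f) = 1)
A(O) = 1/O
(28916 - 40742)*(A((-2 + 1)*6) + 7606) = (28916 - 40742)*(1/((-2 + 1)*6) + 7606) = -11826*(1/(-1*6) + 7606) = -11826*(1/(-6) + 7606) = -11826*(-⅙ + 7606) = -11826*45635/6 = -89946585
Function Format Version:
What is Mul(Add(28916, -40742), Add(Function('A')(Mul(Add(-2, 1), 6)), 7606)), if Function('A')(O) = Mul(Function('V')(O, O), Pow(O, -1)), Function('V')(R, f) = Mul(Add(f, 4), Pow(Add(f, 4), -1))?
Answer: -89946585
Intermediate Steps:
Function('V')(R, f) = 1 (Function('V')(R, f) = Mul(Add(4, f), Pow(Add(4, f), -1)) = 1)
Function('A')(O) = Pow(O, -1) (Function('A')(O) = Mul(1, Pow(O, -1)) = Pow(O, -1))
Mul(Add(28916, -40742), Add(Function('A')(Mul(Add(-2, 1), 6)), 7606)) = Mul(Add(28916, -40742), Add(Pow(Mul(Add(-2, 1), 6), -1), 7606)) = Mul(-11826, Add(Pow(Mul(-1, 6), -1), 7606)) = Mul(-11826, Add(Pow(-6, -1), 7606)) = Mul(-11826, Add(Rational(-1, 6), 7606)) = Mul(-11826, Rational(45635, 6)) = -89946585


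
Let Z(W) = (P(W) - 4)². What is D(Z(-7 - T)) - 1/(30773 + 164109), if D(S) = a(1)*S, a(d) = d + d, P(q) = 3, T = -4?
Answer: 389763/194882 ≈ 2.0000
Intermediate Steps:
a(d) = 2*d
Z(W) = 1 (Z(W) = (3 - 4)² = (-1)² = 1)
D(S) = 2*S (D(S) = (2*1)*S = 2*S)
D(Z(-7 - T)) - 1/(30773 + 164109) = 2*1 - 1/(30773 + 164109) = 2 - 1/194882 = 389763/194882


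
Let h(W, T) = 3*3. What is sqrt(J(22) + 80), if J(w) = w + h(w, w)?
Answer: sqrt(111) ≈ 10.536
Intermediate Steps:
h(W, T) = 9
J(w) = 9 + w (J(w) = w + 9 = 9 + w)
sqrt(J(22) + 80) = sqrt((9 + 22) + 80) = sqrt(31 + 80) = sqrt(111)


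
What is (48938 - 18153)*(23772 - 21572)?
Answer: 67727000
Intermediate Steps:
(48938 - 18153)*(23772 - 21572) = 30785*2200 = 67727000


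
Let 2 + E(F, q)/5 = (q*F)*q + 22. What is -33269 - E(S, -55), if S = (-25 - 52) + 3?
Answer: 1085881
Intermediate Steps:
S = -74 (S = -77 + 3 = -74)
E(F, q) = 100 + 5*F*q² (E(F, q) = -10 + 5*((q*F)*q + 22) = -10 + 5*((F*q)*q + 22) = -10 + 5*(F*q² + 22) = -10 + 5*(22 + F*q²) = -10 + (110 + 5*F*q²) = 100 + 5*F*q²)
-33269 - E(S, -55) = -33269 - (100 + 5*(-74)*(-55)²) = -33269 - (100 + 5*(-74)*3025) = -33269 - (100 - 1119250) = -33269 - 1*(-1119150) = -33269 + 1119150 = 1085881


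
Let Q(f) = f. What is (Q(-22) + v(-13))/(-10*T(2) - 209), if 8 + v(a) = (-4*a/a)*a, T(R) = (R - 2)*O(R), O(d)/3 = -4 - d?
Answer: -2/19 ≈ -0.10526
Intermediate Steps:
O(d) = -12 - 3*d (O(d) = 3*(-4 - d) = -12 - 3*d)
T(R) = (-12 - 3*R)*(-2 + R) (T(R) = (R - 2)*(-12 - 3*R) = (-2 + R)*(-12 - 3*R) = (-12 - 3*R)*(-2 + R))
v(a) = -8 - 4*a (v(a) = -8 + (-4*a/a)*a = -8 + (-4*1)*a = -8 - 4*a)
(Q(-22) + v(-13))/(-10*T(2) - 209) = (-22 + (-8 - 4*(-13)))/(-(-30)*(-2 + 2)*(4 + 2) - 209) = (-22 + (-8 + 52))/(-(-30)*0*6 - 209) = (-22 + 44)/(-10*0 - 209) = 22/(0 - 209) = 22/(-209) = 22*(-1/209) = -2/19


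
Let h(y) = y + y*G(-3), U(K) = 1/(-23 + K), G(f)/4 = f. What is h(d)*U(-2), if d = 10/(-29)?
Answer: -22/145 ≈ -0.15172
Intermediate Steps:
G(f) = 4*f
d = -10/29 (d = 10*(-1/29) = -10/29 ≈ -0.34483)
h(y) = -11*y (h(y) = y + y*(4*(-3)) = y + y*(-12) = y - 12*y = -11*y)
h(d)*U(-2) = (-11*(-10/29))/(-23 - 2) = (110/29)/(-25) = (110/29)*(-1/25) = -22/145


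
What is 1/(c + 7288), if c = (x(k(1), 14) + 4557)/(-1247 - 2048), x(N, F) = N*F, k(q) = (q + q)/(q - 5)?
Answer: 659/4801882 ≈ 0.00013724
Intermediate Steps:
k(q) = 2*q/(-5 + q) (k(q) = (2*q)/(-5 + q) = 2*q/(-5 + q))
x(N, F) = F*N
c = -910/659 (c = (14*(2*1/(-5 + 1)) + 4557)/(-1247 - 2048) = (14*(2*1/(-4)) + 4557)/(-3295) = (14*(2*1*(-1/4)) + 4557)*(-1/3295) = (14*(-1/2) + 4557)*(-1/3295) = (-7 + 4557)*(-1/3295) = 4550*(-1/3295) = -910/659 ≈ -1.3809)
1/(c + 7288) = 1/(-910/659 + 7288) = 1/(4801882/659) = 659/4801882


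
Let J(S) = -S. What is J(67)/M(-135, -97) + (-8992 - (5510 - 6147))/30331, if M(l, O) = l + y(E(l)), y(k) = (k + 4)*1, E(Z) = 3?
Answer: 962737/3882368 ≈ 0.24798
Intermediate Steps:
y(k) = 4 + k (y(k) = (4 + k)*1 = 4 + k)
M(l, O) = 7 + l (M(l, O) = l + (4 + 3) = l + 7 = 7 + l)
J(67)/M(-135, -97) + (-8992 - (5510 - 6147))/30331 = (-1*67)/(7 - 135) + (-8992 - (5510 - 6147))/30331 = -67/(-128) + (-8992 - 1*(-637))*(1/30331) = -67*(-1/128) + (-8992 + 637)*(1/30331) = 67/128 - 8355*1/30331 = 67/128 - 8355/30331 = 962737/3882368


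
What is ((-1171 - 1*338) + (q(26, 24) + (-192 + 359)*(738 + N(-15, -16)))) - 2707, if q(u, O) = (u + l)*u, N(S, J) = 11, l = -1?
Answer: 121517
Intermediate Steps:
q(u, O) = u*(-1 + u) (q(u, O) = (u - 1)*u = (-1 + u)*u = u*(-1 + u))
((-1171 - 1*338) + (q(26, 24) + (-192 + 359)*(738 + N(-15, -16)))) - 2707 = ((-1171 - 1*338) + (26*(-1 + 26) + (-192 + 359)*(738 + 11))) - 2707 = ((-1171 - 338) + (26*25 + 167*749)) - 2707 = (-1509 + (650 + 125083)) - 2707 = (-1509 + 125733) - 2707 = 124224 - 2707 = 121517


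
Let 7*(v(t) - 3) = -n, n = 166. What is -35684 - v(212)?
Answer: -249643/7 ≈ -35663.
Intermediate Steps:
v(t) = -145/7 (v(t) = 3 + (-1*166)/7 = 3 + (⅐)*(-166) = 3 - 166/7 = -145/7)
-35684 - v(212) = -35684 - 1*(-145/7) = -35684 + 145/7 = -249643/7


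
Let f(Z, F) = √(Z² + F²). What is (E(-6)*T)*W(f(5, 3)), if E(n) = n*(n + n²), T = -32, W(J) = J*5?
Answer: 28800*√34 ≈ 1.6793e+5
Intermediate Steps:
f(Z, F) = √(F² + Z²)
W(J) = 5*J
(E(-6)*T)*W(f(5, 3)) = (((-6)²*(1 - 6))*(-32))*(5*√(3² + 5²)) = ((36*(-5))*(-32))*(5*√(9 + 25)) = (-180*(-32))*(5*√34) = 5760*(5*√34) = 28800*√34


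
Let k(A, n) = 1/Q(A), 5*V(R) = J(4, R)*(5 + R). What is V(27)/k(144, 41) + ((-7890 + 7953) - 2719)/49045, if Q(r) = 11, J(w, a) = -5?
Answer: -17266496/49045 ≈ -352.05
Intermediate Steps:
V(R) = -5 - R (V(R) = (-5*(5 + R))/5 = (-25 - 5*R)/5 = -5 - R)
k(A, n) = 1/11
V(27)/k(144, 41) + ((-7890 + 7953) - 2719)/49045 = (-5 - 1*27)/(1/11) + ((-7890 + 7953) - 2719)/49045 = (-5 - 27)*11 + (63 - 2719)*(1/49045) = -32*11 - 2656*1/49045 = -352 - 2656/49045 = -17266496/49045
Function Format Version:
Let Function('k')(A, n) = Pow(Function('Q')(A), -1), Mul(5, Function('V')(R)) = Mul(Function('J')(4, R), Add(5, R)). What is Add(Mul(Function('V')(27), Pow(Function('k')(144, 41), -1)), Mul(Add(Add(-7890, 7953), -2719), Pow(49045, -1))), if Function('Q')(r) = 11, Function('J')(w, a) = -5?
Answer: Rational(-17266496, 49045) ≈ -352.05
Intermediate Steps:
Function('V')(R) = Add(-5, Mul(-1, R)) (Function('V')(R) = Mul(Rational(1, 5), Mul(-5, Add(5, R))) = Mul(Rational(1, 5), Add(-25, Mul(-5, R))) = Add(-5, Mul(-1, R)))
Function('k')(A, n) = Rational(1, 11) (Function('k')(A, n) = Pow(11, -1) = Rational(1, 11))
Add(Mul(Function('V')(27), Pow(Function('k')(144, 41), -1)), Mul(Add(Add(-7890, 7953), -2719), Pow(49045, -1))) = Add(Mul(Add(-5, Mul(-1, 27)), Pow(Rational(1, 11), -1)), Mul(Add(Add(-7890, 7953), -2719), Pow(49045, -1))) = Add(Mul(Add(-5, -27), 11), Mul(Add(63, -2719), Rational(1, 49045))) = Add(Mul(-32, 11), Mul(-2656, Rational(1, 49045))) = Add(-352, Rational(-2656, 49045)) = Rational(-17266496, 49045)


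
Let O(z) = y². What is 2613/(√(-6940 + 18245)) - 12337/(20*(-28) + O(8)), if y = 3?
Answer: 12337/551 + 2613*√11305/11305 ≈ 46.966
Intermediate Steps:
O(z) = 9 (O(z) = 3² = 9)
2613/(√(-6940 + 18245)) - 12337/(20*(-28) + O(8)) = 2613/(√(-6940 + 18245)) - 12337/(20*(-28) + 9) = 2613/(√11305) - 12337/(-560 + 9) = 2613*(√11305/11305) - 12337/(-551) = 2613*√11305/11305 - 12337*(-1/551) = 2613*√11305/11305 + 12337/551 = 12337/551 + 2613*√11305/11305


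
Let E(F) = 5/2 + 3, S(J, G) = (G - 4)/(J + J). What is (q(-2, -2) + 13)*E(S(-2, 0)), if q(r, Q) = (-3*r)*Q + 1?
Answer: 11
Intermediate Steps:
q(r, Q) = 1 - 3*Q*r (q(r, Q) = -3*Q*r + 1 = 1 - 3*Q*r)
S(J, G) = (-4 + G)/(2*J) (S(J, G) = (-4 + G)/((2*J)) = (-4 + G)*(1/(2*J)) = (-4 + G)/(2*J))
E(F) = 11/2 (E(F) = (1/2)*5 + 3 = 5/2 + 3 = 11/2)
(q(-2, -2) + 13)*E(S(-2, 0)) = ((1 - 3*(-2)*(-2)) + 13)*(11/2) = ((1 - 12) + 13)*(11/2) = (-11 + 13)*(11/2) = 2*(11/2) = 11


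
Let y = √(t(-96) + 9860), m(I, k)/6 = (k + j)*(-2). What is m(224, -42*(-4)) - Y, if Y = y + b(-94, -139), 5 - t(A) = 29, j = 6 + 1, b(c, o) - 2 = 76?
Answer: -2178 - 2*√2459 ≈ -2277.2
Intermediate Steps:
b(c, o) = 78 (b(c, o) = 2 + 76 = 78)
j = 7
t(A) = -24 (t(A) = 5 - 1*29 = 5 - 29 = -24)
m(I, k) = -84 - 12*k (m(I, k) = 6*((k + 7)*(-2)) = 6*((7 + k)*(-2)) = 6*(-14 - 2*k) = -84 - 12*k)
y = 2*√2459 (y = √(-24 + 9860) = √9836 = 2*√2459 ≈ 99.177)
Y = 78 + 2*√2459 (Y = 2*√2459 + 78 = 78 + 2*√2459 ≈ 177.18)
m(224, -42*(-4)) - Y = (-84 - (-504)*(-4)) - (78 + 2*√2459) = (-84 - 12*168) + (-78 - 2*√2459) = (-84 - 2016) + (-78 - 2*√2459) = -2100 + (-78 - 2*√2459) = -2178 - 2*√2459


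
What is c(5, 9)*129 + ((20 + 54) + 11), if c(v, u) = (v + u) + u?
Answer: 3052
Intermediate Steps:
c(v, u) = v + 2*u (c(v, u) = (u + v) + u = v + 2*u)
c(5, 9)*129 + ((20 + 54) + 11) = (5 + 2*9)*129 + ((20 + 54) + 11) = (5 + 18)*129 + (74 + 11) = 23*129 + 85 = 2967 + 85 = 3052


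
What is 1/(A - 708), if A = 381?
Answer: -1/327 ≈ -0.0030581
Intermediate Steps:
1/(A - 708) = 1/(381 - 708) = 1/(-327) = -1/327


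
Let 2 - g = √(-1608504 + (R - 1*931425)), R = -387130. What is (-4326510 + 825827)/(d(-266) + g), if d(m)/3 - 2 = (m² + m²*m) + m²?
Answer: 196173878462152/3140340832024595 - 3500683*I*√2927059/3140340832024595 ≈ 0.062469 - 1.9072e-6*I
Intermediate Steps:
d(m) = 6 + 3*m³ + 6*m² (d(m) = 6 + 3*((m² + m²*m) + m²) = 6 + 3*((m² + m³) + m²) = 6 + 3*(m³ + 2*m²) = 6 + (3*m³ + 6*m²) = 6 + 3*m³ + 6*m²)
g = 2 - I*√2927059 (g = 2 - √(-1608504 + (-387130 - 1*931425)) = 2 - √(-1608504 + (-387130 - 931425)) = 2 - √(-1608504 - 1318555) = 2 - √(-2927059) = 2 - I*√2927059 ≈ 2.0 - 1710.9*I)
(-4326510 + 825827)/(d(-266) + g) = (-4326510 + 825827)/((6 + 3*(-266)³ + 6*(-266)²) + (2 - I*√2927059)) = -3500683/((6 + 3*(-18821096) + 6*70756) + (2 - I*√2927059)) = -3500683/((6 - 56463288 + 424536) + (2 - I*√2927059)) = -3500683/(-56038746 + (2 - I*√2927059)) = -3500683/(-56038744 - I*√2927059)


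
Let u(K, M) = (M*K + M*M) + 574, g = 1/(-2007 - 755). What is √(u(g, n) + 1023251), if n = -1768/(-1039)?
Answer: √2107877704898125133/1434859 ≈ 1011.8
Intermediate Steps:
n = 1768/1039 (n = -1768*(-1/1039) = 1768/1039 ≈ 1.7016)
g = -1/2762 (g = 1/(-2762) = -1/2762 ≈ -0.00036206)
u(K, M) = 574 + M² + K*M (u(K, M) = (K*M + M²) + 574 = (M² + K*M) + 574 = 574 + M² + K*M)
√(u(g, n) + 1023251) = √((574 + (1768/1039)² - 1/2762*1768/1039) + 1023251) = √((574 + 3125824/1079521 - 884/1434859) + 1023251) = √(860045664042/1490818501 + 1023251) = √(1526341567630793/1490818501) = √2107877704898125133/1434859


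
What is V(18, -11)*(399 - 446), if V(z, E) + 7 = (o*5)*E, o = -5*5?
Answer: -64296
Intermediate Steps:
o = -25
V(z, E) = -7 - 125*E (V(z, E) = -7 + (-25*5)*E = -7 - 125*E)
V(18, -11)*(399 - 446) = (-7 - 125*(-11))*(399 - 446) = (-7 + 1375)*(-47) = 1368*(-47) = -64296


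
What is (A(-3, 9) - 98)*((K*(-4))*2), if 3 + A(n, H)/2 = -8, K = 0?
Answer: 0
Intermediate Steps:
A(n, H) = -22 (A(n, H) = -6 + 2*(-8) = -6 - 16 = -22)
(A(-3, 9) - 98)*((K*(-4))*2) = (-22 - 98)*((0*(-4))*2) = -0*2 = -120*0 = 0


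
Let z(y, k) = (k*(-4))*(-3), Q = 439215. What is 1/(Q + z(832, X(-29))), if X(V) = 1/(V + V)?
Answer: 29/12737229 ≈ 2.2768e-6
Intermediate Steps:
X(V) = 1/(2*V)
z(y, k) = 12*k (z(y, k) = -4*k*(-3) = 12*k)
1/(Q + z(832, X(-29))) = 1/(439215 + 12*((1/2)/(-29))) = 1/(439215 + 12*((1/2)*(-1/29))) = 1/(439215 + 12*(-1/58)) = 1/(439215 - 6/29) = 1/(12737229/29) = 29/12737229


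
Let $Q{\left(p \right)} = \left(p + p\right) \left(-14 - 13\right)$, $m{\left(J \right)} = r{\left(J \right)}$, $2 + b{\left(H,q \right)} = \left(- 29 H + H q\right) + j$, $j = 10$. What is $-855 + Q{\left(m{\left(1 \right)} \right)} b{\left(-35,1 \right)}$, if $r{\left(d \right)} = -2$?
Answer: $105849$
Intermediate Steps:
$b{\left(H,q \right)} = 8 - 29 H + H q$ ($b{\left(H,q \right)} = -2 + \left(\left(- 29 H + H q\right) + 10\right) = -2 + \left(10 - 29 H + H q\right) = 8 - 29 H + H q$)
$m{\left(J \right)} = -2$
$Q{\left(p \right)} = - 54 p$ ($Q{\left(p \right)} = 2 p \left(-27\right) = - 54 p$)
$-855 + Q{\left(m{\left(1 \right)} \right)} b{\left(-35,1 \right)} = -855 + \left(-54\right) \left(-2\right) \left(8 - -1015 - 35\right) = -855 + 108 \left(8 + 1015 - 35\right) = -855 + 108 \cdot 988 = -855 + 106704 = 105849$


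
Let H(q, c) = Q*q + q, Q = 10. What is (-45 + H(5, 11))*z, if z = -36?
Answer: -360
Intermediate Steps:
H(q, c) = 11*q (H(q, c) = 10*q + q = 11*q)
(-45 + H(5, 11))*z = (-45 + 11*5)*(-36) = (-45 + 55)*(-36) = 10*(-36) = -360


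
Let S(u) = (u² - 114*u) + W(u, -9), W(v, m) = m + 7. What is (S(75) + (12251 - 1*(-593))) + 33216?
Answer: 43133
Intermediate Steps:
W(v, m) = 7 + m
S(u) = -2 + u² - 114*u (S(u) = (u² - 114*u) + (7 - 9) = (u² - 114*u) - 2 = -2 + u² - 114*u)
(S(75) + (12251 - 1*(-593))) + 33216 = ((-2 + 75² - 114*75) + (12251 - 1*(-593))) + 33216 = ((-2 + 5625 - 8550) + (12251 + 593)) + 33216 = (-2927 + 12844) + 33216 = 9917 + 33216 = 43133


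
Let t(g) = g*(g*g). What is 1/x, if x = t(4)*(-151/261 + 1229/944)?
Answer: 15399/712900 ≈ 0.021601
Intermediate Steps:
t(g) = g**3 (t(g) = g*g**2 = g**3)
x = 712900/15399 (x = 4**3*(-151/261 + 1229/944) = 64*(-151*1/261 + 1229*(1/944)) = 64*(-151/261 + 1229/944) = 64*(178225/246384) = 712900/15399 ≈ 46.295)
1/x = 1/(712900/15399) = 15399/712900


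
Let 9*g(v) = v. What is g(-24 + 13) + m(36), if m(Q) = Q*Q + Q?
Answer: 11977/9 ≈ 1330.8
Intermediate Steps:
g(v) = v/9
m(Q) = Q + Q**2 (m(Q) = Q**2 + Q = Q + Q**2)
g(-24 + 13) + m(36) = (-24 + 13)/9 + 36*(1 + 36) = (1/9)*(-11) + 36*37 = -11/9 + 1332 = 11977/9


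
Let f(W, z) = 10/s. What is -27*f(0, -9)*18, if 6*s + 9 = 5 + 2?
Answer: 14580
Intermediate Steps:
s = -1/3 (s = -3/2 + (5 + 2)/6 = -3/2 + (1/6)*7 = -3/2 + 7/6 = -1/3 ≈ -0.33333)
f(W, z) = -30 (f(W, z) = 10/(-1/3) = 10*(-3) = -30)
-27*f(0, -9)*18 = -27*(-30)*18 = 810*18 = 14580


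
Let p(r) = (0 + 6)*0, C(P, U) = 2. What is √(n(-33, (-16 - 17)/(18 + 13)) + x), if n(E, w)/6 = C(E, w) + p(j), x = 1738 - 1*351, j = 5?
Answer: √1399 ≈ 37.403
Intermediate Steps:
x = 1387 (x = 1738 - 351 = 1387)
p(r) = 0 (p(r) = 6*0 = 0)
n(E, w) = 12 (n(E, w) = 6*(2 + 0) = 6*2 = 12)
√(n(-33, (-16 - 17)/(18 + 13)) + x) = √(12 + 1387) = √1399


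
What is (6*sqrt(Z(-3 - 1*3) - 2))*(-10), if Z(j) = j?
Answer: -120*I*sqrt(2) ≈ -169.71*I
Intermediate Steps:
(6*sqrt(Z(-3 - 1*3) - 2))*(-10) = (6*sqrt((-3 - 1*3) - 2))*(-10) = (6*sqrt((-3 - 3) - 2))*(-10) = (6*sqrt(-6 - 2))*(-10) = (6*sqrt(-8))*(-10) = (6*(2*I*sqrt(2)))*(-10) = (12*I*sqrt(2))*(-10) = -120*I*sqrt(2)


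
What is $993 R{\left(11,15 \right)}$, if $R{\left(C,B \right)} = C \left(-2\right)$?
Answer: $-21846$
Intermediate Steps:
$R{\left(C,B \right)} = - 2 C$
$993 R{\left(11,15 \right)} = 993 \left(\left(-2\right) 11\right) = 993 \left(-22\right) = -21846$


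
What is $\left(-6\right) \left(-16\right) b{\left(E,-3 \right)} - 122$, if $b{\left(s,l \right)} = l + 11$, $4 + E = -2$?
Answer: $646$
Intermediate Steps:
$E = -6$ ($E = -4 - 2 = -6$)
$b{\left(s,l \right)} = 11 + l$
$\left(-6\right) \left(-16\right) b{\left(E,-3 \right)} - 122 = \left(-6\right) \left(-16\right) \left(11 - 3\right) - 122 = 96 \cdot 8 - 122 = 768 - 122 = 646$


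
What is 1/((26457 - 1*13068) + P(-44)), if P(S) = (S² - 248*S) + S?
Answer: 1/26193 ≈ 3.8178e-5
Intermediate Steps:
P(S) = S² - 247*S
1/((26457 - 1*13068) + P(-44)) = 1/((26457 - 1*13068) - 44*(-247 - 44)) = 1/((26457 - 13068) - 44*(-291)) = 1/(13389 + 12804) = 1/26193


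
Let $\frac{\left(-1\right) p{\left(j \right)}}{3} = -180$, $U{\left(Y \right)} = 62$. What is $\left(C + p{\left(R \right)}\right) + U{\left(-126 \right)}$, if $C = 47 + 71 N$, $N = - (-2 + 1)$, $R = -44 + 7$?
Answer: $720$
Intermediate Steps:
$R = -37$
$N = 1$ ($N = \left(-1\right) \left(-1\right) = 1$)
$p{\left(j \right)} = 540$ ($p{\left(j \right)} = \left(-3\right) \left(-180\right) = 540$)
$C = 118$ ($C = 47 + 71 \cdot 1 = 47 + 71 = 118$)
$\left(C + p{\left(R \right)}\right) + U{\left(-126 \right)} = \left(118 + 540\right) + 62 = 658 + 62 = 720$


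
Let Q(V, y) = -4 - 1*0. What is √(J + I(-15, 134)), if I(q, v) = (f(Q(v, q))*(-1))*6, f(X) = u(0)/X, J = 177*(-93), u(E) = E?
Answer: 3*I*√1829 ≈ 128.3*I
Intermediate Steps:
J = -16461
Q(V, y) = -4 (Q(V, y) = -4 + 0 = -4)
f(X) = 0 (f(X) = 0/X = 0)
I(q, v) = 0 (I(q, v) = (0*(-1))*6 = 0*6 = 0)
√(J + I(-15, 134)) = √(-16461 + 0) = √(-16461) = 3*I*√1829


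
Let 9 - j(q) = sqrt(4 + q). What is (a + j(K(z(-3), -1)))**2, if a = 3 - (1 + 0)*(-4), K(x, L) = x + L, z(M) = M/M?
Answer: 196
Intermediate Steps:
z(M) = 1
K(x, L) = L + x
j(q) = 9 - sqrt(4 + q)
a = 7 (a = 3 - (-4) = 3 - 1*(-4) = 3 + 4 = 7)
(a + j(K(z(-3), -1)))**2 = (7 + (9 - sqrt(4 + (-1 + 1))))**2 = (7 + (9 - sqrt(4 + 0)))**2 = (7 + (9 - sqrt(4)))**2 = (7 + (9 - 1*2))**2 = (7 + (9 - 2))**2 = (7 + 7)**2 = 14**2 = 196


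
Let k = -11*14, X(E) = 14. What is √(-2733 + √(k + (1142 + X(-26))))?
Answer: √(-2733 + √1002) ≈ 51.974*I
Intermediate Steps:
k = -154
√(-2733 + √(k + (1142 + X(-26)))) = √(-2733 + √(-154 + (1142 + 14))) = √(-2733 + √(-154 + 1156)) = √(-2733 + √1002)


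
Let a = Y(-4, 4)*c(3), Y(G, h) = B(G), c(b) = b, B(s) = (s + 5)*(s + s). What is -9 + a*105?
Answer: -2529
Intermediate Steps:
B(s) = 2*s*(5 + s) (B(s) = (5 + s)*(2*s) = 2*s*(5 + s))
Y(G, h) = 2*G*(5 + G)
a = -24 (a = (2*(-4)*(5 - 4))*3 = (2*(-4)*1)*3 = -8*3 = -24)
-9 + a*105 = -9 - 24*105 = -9 - 2520 = -2529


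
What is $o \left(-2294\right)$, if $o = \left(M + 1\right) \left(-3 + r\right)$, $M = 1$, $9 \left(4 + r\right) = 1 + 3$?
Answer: $\frac{270692}{9} \approx 30077.0$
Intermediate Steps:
$r = - \frac{32}{9}$ ($r = -4 + \frac{1 + 3}{9} = -4 + \frac{1}{9} \cdot 4 = -4 + \frac{4}{9} = - \frac{32}{9} \approx -3.5556$)
$o = - \frac{118}{9}$ ($o = \left(1 + 1\right) \left(-3 - \frac{32}{9}\right) = 2 \left(- \frac{59}{9}\right) = - \frac{118}{9} \approx -13.111$)
$o \left(-2294\right) = \left(- \frac{118}{9}\right) \left(-2294\right) = \frac{270692}{9}$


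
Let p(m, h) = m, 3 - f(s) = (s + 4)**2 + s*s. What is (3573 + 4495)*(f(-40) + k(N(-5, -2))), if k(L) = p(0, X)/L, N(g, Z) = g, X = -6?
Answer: -23340724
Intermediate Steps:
f(s) = 3 - s**2 - (4 + s)**2 (f(s) = 3 - ((s + 4)**2 + s*s) = 3 - ((4 + s)**2 + s**2) = 3 - (s**2 + (4 + s)**2) = 3 + (-s**2 - (4 + s)**2) = 3 - s**2 - (4 + s)**2)
k(L) = 0 (k(L) = 0/L = 0)
(3573 + 4495)*(f(-40) + k(N(-5, -2))) = (3573 + 4495)*((3 - 1*(-40)**2 - (4 - 40)**2) + 0) = 8068*((3 - 1*1600 - 1*(-36)**2) + 0) = 8068*((3 - 1600 - 1*1296) + 0) = 8068*((3 - 1600 - 1296) + 0) = 8068*(-2893 + 0) = 8068*(-2893) = -23340724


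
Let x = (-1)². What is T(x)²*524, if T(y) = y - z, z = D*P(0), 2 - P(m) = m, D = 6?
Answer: 63404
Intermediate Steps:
P(m) = 2 - m
z = 12 (z = 6*(2 - 1*0) = 6*(2 + 0) = 6*2 = 12)
x = 1
T(y) = -12 + y (T(y) = y - 1*12 = y - 12 = -12 + y)
T(x)²*524 = (-12 + 1)²*524 = (-11)²*524 = 121*524 = 63404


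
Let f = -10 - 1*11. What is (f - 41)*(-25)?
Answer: 1550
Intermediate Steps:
f = -21 (f = -10 - 11 = -21)
(f - 41)*(-25) = (-21 - 41)*(-25) = -62*(-25) = 1550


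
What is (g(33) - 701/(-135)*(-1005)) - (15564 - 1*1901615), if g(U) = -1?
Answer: 16927483/9 ≈ 1.8808e+6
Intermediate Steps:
(g(33) - 701/(-135)*(-1005)) - (15564 - 1*1901615) = (-1 - 701/(-135)*(-1005)) - (15564 - 1*1901615) = (-1 - 701*(-1/135)*(-1005)) - (15564 - 1901615) = (-1 + (701/135)*(-1005)) - 1*(-1886051) = (-1 - 46967/9) + 1886051 = -46976/9 + 1886051 = 16927483/9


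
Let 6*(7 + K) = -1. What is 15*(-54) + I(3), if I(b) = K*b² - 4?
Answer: -1757/2 ≈ -878.50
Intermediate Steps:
K = -43/6 (K = -7 + (⅙)*(-1) = -7 - ⅙ = -43/6 ≈ -7.1667)
I(b) = -4 - 43*b²/6 (I(b) = -43*b²/6 - 4 = -4 - 43*b²/6)
15*(-54) + I(3) = 15*(-54) + (-4 - 43/6*3²) = -810 + (-4 - 43/6*9) = -810 + (-4 - 129/2) = -810 - 137/2 = -1757/2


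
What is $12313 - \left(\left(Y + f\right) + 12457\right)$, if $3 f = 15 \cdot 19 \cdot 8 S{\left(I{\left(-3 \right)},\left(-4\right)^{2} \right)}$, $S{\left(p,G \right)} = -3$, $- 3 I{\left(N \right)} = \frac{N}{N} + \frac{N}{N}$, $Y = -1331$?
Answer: $3467$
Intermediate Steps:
$I{\left(N \right)} = - \frac{2}{3}$ ($I{\left(N \right)} = - \frac{\frac{N}{N} + \frac{N}{N}}{3} = - \frac{1 + 1}{3} = \left(- \frac{1}{3}\right) 2 = - \frac{2}{3}$)
$f = -2280$ ($f = \frac{15 \cdot 19 \cdot 8 \left(-3\right)}{3} = \frac{285 \left(-24\right)}{3} = \frac{1}{3} \left(-6840\right) = -2280$)
$12313 - \left(\left(Y + f\right) + 12457\right) = 12313 - \left(\left(-1331 - 2280\right) + 12457\right) = 12313 - \left(-3611 + 12457\right) = 12313 - 8846 = 3467$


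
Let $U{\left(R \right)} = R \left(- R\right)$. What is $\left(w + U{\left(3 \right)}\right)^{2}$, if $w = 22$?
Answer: $169$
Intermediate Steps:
$U{\left(R \right)} = - R^{2}$
$\left(w + U{\left(3 \right)}\right)^{2} = \left(22 - 3^{2}\right)^{2} = \left(22 - 9\right)^{2} = 13^{2} = 169$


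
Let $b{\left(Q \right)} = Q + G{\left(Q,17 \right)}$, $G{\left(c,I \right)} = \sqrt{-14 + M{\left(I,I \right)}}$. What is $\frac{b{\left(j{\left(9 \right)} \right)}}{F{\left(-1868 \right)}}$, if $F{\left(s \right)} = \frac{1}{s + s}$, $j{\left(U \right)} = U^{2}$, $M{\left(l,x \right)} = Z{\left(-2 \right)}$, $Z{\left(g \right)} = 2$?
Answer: $-302616 - 7472 i \sqrt{3} \approx -3.0262 \cdot 10^{5} - 12942.0 i$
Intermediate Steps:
$M{\left(l,x \right)} = 2$
$G{\left(c,I \right)} = 2 i \sqrt{3}$ ($G{\left(c,I \right)} = \sqrt{-14 + 2} = \sqrt{-12} = 2 i \sqrt{3}$)
$F{\left(s \right)} = \frac{1}{2 s}$
$b{\left(Q \right)} = Q + 2 i \sqrt{3}$
$\frac{b{\left(j{\left(9 \right)} \right)}}{F{\left(-1868 \right)}} = \frac{9^{2} + 2 i \sqrt{3}}{\frac{1}{2} \frac{1}{-1868}} = \frac{81 + 2 i \sqrt{3}}{\frac{1}{2} \left(- \frac{1}{1868}\right)} = \frac{81 + 2 i \sqrt{3}}{- \frac{1}{3736}} = \left(81 + 2 i \sqrt{3}\right) \left(-3736\right) = -302616 - 7472 i \sqrt{3}$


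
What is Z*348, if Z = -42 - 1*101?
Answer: -49764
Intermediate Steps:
Z = -143 (Z = -42 - 101 = -143)
Z*348 = -143*348 = -49764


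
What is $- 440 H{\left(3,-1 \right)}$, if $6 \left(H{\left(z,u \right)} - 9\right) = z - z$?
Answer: $-3960$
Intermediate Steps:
$H{\left(z,u \right)} = 9$ ($H{\left(z,u \right)} = 9 + \frac{z - z}{6} = 9 + \frac{1}{6} \cdot 0 = 9 + 0 = 9$)
$- 440 H{\left(3,-1 \right)} = \left(-440\right) 9 = -3960$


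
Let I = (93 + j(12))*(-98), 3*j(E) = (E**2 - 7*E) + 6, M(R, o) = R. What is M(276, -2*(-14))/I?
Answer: -6/245 ≈ -0.024490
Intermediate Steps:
j(E) = 2 - 7*E/3 + E**2/3 (j(E) = ((E**2 - 7*E) + 6)/3 = (6 + E**2 - 7*E)/3 = 2 - 7*E/3 + E**2/3)
I = -11270 (I = (93 + (2 - 7/3*12 + (1/3)*12**2))*(-98) = (93 + (2 - 28 + (1/3)*144))*(-98) = (93 + (2 - 28 + 48))*(-98) = (93 + 22)*(-98) = 115*(-98) = -11270)
M(276, -2*(-14))/I = 276/(-11270) = 276*(-1/11270) = -6/245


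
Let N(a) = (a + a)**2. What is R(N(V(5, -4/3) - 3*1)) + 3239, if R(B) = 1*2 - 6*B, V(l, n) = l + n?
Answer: 9691/3 ≈ 3230.3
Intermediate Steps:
N(a) = 4*a**2 (N(a) = (2*a)**2 = 4*a**2)
R(B) = 2 - 6*B
R(N(V(5, -4/3) - 3*1)) + 3239 = (2 - 24*((5 - 4/3) - 3*1)**2) + 3239 = (2 - 24*((5 - 4*1/3) - 3)**2) + 3239 = (2 - 24*((5 - 4/3) - 3)**2) + 3239 = (2 - 24*(11/3 - 3)**2) + 3239 = (2 - 24*(2/3)**2) + 3239 = (2 - 24*4/9) + 3239 = (2 - 6*16/9) + 3239 = (2 - 32/3) + 3239 = -26/3 + 3239 = 9691/3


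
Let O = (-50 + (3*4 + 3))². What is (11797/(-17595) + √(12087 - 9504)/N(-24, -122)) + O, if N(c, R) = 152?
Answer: 21542078/17595 + 3*√287/152 ≈ 1224.7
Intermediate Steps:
O = 1225 (O = (-50 + (12 + 3))² = (-50 + 15)² = (-35)² = 1225)
(11797/(-17595) + √(12087 - 9504)/N(-24, -122)) + O = (11797/(-17595) + √(12087 - 9504)/152) + 1225 = (11797*(-1/17595) + √2583*(1/152)) + 1225 = (-11797/17595 + (3*√287)*(1/152)) + 1225 = (-11797/17595 + 3*√287/152) + 1225 = 21542078/17595 + 3*√287/152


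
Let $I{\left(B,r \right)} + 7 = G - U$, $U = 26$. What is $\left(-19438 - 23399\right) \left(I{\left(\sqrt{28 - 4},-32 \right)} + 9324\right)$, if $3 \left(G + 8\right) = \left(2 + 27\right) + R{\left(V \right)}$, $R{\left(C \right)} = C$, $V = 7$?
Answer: $-398169915$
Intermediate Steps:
$G = 4$ ($G = -8 + \frac{\left(2 + 27\right) + 7}{3} = -8 + \frac{29 + 7}{3} = -8 + \frac{1}{3} \cdot 36 = -8 + 12 = 4$)
$I{\left(B,r \right)} = -29$ ($I{\left(B,r \right)} = -7 + \left(4 - 26\right) = -7 - 22 = -29$)
$\left(-19438 - 23399\right) \left(I{\left(\sqrt{28 - 4},-32 \right)} + 9324\right) = \left(-19438 - 23399\right) \left(-29 + 9324\right) = \left(-42837\right) 9295 = -398169915$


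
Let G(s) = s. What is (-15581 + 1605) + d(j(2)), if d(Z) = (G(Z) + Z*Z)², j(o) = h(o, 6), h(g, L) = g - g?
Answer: -13976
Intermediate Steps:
h(g, L) = 0
j(o) = 0
d(Z) = (Z + Z²)² (d(Z) = (Z + Z*Z)² = (Z + Z²)²)
(-15581 + 1605) + d(j(2)) = (-15581 + 1605) + 0²*(1 + 0)² = -13976 + 0*1² = -13976 + 0*1 = -13976 + 0 = -13976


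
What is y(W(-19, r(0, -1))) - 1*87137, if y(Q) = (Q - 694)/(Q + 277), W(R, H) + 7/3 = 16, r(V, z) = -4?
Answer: -75985505/872 ≈ -87139.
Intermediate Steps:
W(R, H) = 41/3 (W(R, H) = -7/3 + 16 = 41/3)
y(Q) = (-694 + Q)/(277 + Q)
y(W(-19, r(0, -1))) - 1*87137 = (-694 + 41/3)/(277 + 41/3) - 1*87137 = -2041/3/(872/3) - 87137 = (3/872)*(-2041/3) - 87137 = -2041/872 - 87137 = -75985505/872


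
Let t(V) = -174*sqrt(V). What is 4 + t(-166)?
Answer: 4 - 174*I*sqrt(166) ≈ 4.0 - 2241.8*I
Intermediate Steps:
4 + t(-166) = 4 - 174*I*sqrt(166)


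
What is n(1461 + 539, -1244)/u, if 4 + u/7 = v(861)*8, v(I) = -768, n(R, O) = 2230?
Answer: -1115/21518 ≈ -0.051817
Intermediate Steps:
u = -43036 (u = -28 + 7*(-768*8) = -28 + 7*(-6144) = -28 - 43008 = -43036)
n(1461 + 539, -1244)/u = 2230/(-43036) = 2230*(-1/43036) = -1115/21518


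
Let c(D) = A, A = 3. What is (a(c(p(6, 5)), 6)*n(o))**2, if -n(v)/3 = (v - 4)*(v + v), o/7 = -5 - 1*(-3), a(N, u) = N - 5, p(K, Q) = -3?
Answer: 9144576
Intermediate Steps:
c(D) = 3
a(N, u) = -5 + N
o = -14 (o = 7*(-5 - 1*(-3)) = 7*(-5 + 3) = 7*(-2) = -14)
n(v) = -6*v*(-4 + v) (n(v) = -3*(v - 4)*(v + v) = -3*(-4 + v)*2*v = -6*v*(-4 + v))
(a(c(p(6, 5)), 6)*n(o))**2 = ((-5 + 3)*(6*(-14)*(4 - 1*(-14))))**2 = (-12*(-14)*(4 + 14))**2 = (-12*(-14)*18)**2 = (-2*(-1512))**2 = 3024**2 = 9144576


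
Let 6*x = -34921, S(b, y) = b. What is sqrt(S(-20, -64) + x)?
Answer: I*sqrt(210246)/6 ≈ 76.421*I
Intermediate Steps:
x = -34921/6 (x = (1/6)*(-34921) = -34921/6 ≈ -5820.2)
sqrt(S(-20, -64) + x) = sqrt(-20 - 34921/6) = sqrt(-35041/6) = I*sqrt(210246)/6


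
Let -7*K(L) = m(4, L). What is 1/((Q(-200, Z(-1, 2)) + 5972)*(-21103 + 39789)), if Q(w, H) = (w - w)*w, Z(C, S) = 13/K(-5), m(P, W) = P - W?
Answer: 1/111592792 ≈ 8.9612e-9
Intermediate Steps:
K(L) = -4/7 + L/7 (K(L) = -(4 - L)/7 = -4/7 + L/7)
Z(C, S) = -91/9 (Z(C, S) = 13/(-4/7 + (⅐)*(-5)) = 13/(-4/7 - 5/7) = 13/(-9/7) = 13*(-7/9) = -91/9)
Q(w, H) = 0 (Q(w, H) = 0*w = 0)
1/((Q(-200, Z(-1, 2)) + 5972)*(-21103 + 39789)) = 1/((0 + 5972)*(-21103 + 39789)) = 1/(5972*18686) = 1/111592792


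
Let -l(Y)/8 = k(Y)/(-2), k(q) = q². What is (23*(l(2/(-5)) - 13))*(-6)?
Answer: 42642/25 ≈ 1705.7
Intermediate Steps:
l(Y) = 4*Y² (l(Y) = -8*Y²/(-2) = -8*Y²*(-1)/2 = -(-4)*Y² = 4*Y²)
(23*(l(2/(-5)) - 13))*(-6) = (23*(4*(2/(-5))² - 13))*(-6) = (23*(4*(2*(-⅕))² - 13))*(-6) = (23*(4*(-⅖)² - 13))*(-6) = (23*(4*(4/25) - 13))*(-6) = (23*(16/25 - 13))*(-6) = (23*(-309/25))*(-6) = -7107/25*(-6) = 42642/25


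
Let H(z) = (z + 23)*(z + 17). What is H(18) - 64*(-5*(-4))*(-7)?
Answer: 10395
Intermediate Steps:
H(z) = (17 + z)*(23 + z) (H(z) = (23 + z)*(17 + z) = (17 + z)*(23 + z))
H(18) - 64*(-5*(-4))*(-7) = (391 + 18² + 40*18) - 64*(-5*(-4))*(-7) = (391 + 324 + 720) - 1280*(-7) = 1435 - 64*(-140) = 1435 + 8960 = 10395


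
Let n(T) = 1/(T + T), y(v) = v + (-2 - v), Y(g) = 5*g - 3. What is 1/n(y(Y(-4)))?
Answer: -4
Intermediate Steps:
Y(g) = -3 + 5*g
y(v) = -2
n(T) = 1/(2*T)
1/n(y(Y(-4))) = 1/((1/2)/(-2)) = 1/((1/2)*(-1/2)) = 1/(-1/4) = -4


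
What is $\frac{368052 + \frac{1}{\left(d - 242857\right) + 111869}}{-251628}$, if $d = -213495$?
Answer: $- \frac{126787657115}{86681568324} \approx -1.4627$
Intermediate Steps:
$\frac{368052 + \frac{1}{\left(d - 242857\right) + 111869}}{-251628} = \frac{368052 + \frac{1}{\left(-213495 - 242857\right) + 111869}}{-251628} = \left(368052 + \frac{1}{\left(-213495 - 242857\right) + 111869}\right) \left(- \frac{1}{251628}\right) = \left(368052 + \frac{1}{-456352 + 111869}\right) \left(- \frac{1}{251628}\right) = \left(368052 + \frac{1}{-344483}\right) \left(- \frac{1}{251628}\right) = \left(368052 - \frac{1}{344483}\right) \left(- \frac{1}{251628}\right) = \frac{126787657115}{344483} \left(- \frac{1}{251628}\right) = - \frac{126787657115}{86681568324}$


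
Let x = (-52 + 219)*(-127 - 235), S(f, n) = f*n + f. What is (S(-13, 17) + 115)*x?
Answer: 7194026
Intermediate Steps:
S(f, n) = f + f*n
x = -60454 (x = 167*(-362) = -60454)
(S(-13, 17) + 115)*x = (-13*(1 + 17) + 115)*(-60454) = (-13*18 + 115)*(-60454) = (-234 + 115)*(-60454) = -119*(-60454) = 7194026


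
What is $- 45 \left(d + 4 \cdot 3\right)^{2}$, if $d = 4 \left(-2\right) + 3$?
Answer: $-2205$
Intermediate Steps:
$d = -5$ ($d = -8 + 3 = -5$)
$- 45 \left(d + 4 \cdot 3\right)^{2} = - 45 \left(-5 + 4 \cdot 3\right)^{2} = - 45 \left(-5 + 12\right)^{2} = - 45 \cdot 7^{2} = \left(-45\right) 49 = -2205$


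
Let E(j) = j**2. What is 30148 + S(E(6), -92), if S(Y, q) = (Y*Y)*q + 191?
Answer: -88893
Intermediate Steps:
S(Y, q) = 191 + q*Y**2 (S(Y, q) = Y**2*q + 191 = q*Y**2 + 191 = 191 + q*Y**2)
30148 + S(E(6), -92) = 30148 + (191 - 92*(6**2)**2) = 30148 + (191 - 92*36**2) = 30148 + (191 - 92*1296) = 30148 + (191 - 119232) = 30148 - 119041 = -88893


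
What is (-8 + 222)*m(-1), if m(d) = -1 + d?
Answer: -428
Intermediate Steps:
(-8 + 222)*m(-1) = (-8 + 222)*(-1 - 1) = 214*(-2) = -428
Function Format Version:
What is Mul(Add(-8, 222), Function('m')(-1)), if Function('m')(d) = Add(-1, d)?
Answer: -428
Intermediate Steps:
Mul(Add(-8, 222), Function('m')(-1)) = Mul(Add(-8, 222), Add(-1, -1)) = Mul(214, -2) = -428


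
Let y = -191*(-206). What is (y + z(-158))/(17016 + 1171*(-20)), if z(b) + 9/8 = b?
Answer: -313495/51232 ≈ -6.1191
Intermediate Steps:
z(b) = -9/8 + b
y = 39346
(y + z(-158))/(17016 + 1171*(-20)) = (39346 + (-9/8 - 158))/(17016 + 1171*(-20)) = (39346 - 1273/8)/(17016 - 23420) = (313495/8)/(-6404) = (313495/8)*(-1/6404) = -313495/51232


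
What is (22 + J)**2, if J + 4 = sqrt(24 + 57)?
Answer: 729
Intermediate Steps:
J = 5 (J = -4 + sqrt(24 + 57) = -4 + sqrt(81) = -4 + 9 = 5)
(22 + J)**2 = (22 + 5)**2 = 27**2 = 729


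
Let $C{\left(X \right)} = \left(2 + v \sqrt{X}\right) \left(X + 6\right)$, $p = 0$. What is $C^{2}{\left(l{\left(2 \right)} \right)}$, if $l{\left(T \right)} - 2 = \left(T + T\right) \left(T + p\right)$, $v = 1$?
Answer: $3584 + 1024 \sqrt{10} \approx 6822.2$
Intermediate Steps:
$l{\left(T \right)} = 2 + 2 T^{2}$ ($l{\left(T \right)} = 2 + \left(T + T\right) \left(T + 0\right) = 2 + 2 T T = 2 + 2 T^{2}$)
$C{\left(X \right)} = \left(2 + \sqrt{X}\right) \left(6 + X\right)$ ($C{\left(X \right)} = \left(2 + 1 \sqrt{X}\right) \left(X + 6\right) = \left(2 + \sqrt{X}\right) \left(6 + X\right)$)
$C^{2}{\left(l{\left(2 \right)} \right)} = \left(12 + \left(2 + 2 \cdot 2^{2}\right)^{\frac{3}{2}} + 2 \left(2 + 2 \cdot 2^{2}\right) + 6 \sqrt{2 + 2 \cdot 2^{2}}\right)^{2} = \left(12 + \left(2 + 2 \cdot 4\right)^{\frac{3}{2}} + 2 \left(2 + 2 \cdot 4\right) + 6 \sqrt{2 + 2 \cdot 4}\right)^{2} = \left(12 + \left(2 + 8\right)^{\frac{3}{2}} + 2 \left(2 + 8\right) + 6 \sqrt{2 + 8}\right)^{2} = \left(12 + 10^{\frac{3}{2}} + 2 \cdot 10 + 6 \sqrt{10}\right)^{2} = \left(12 + 10 \sqrt{10} + 20 + 6 \sqrt{10}\right)^{2} = \left(32 + 16 \sqrt{10}\right)^{2}$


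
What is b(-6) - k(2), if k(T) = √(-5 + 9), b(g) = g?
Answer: -8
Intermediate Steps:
k(T) = 2 (k(T) = √4 = 2)
b(-6) - k(2) = -6 - 1*2 = -6 - 2 = -8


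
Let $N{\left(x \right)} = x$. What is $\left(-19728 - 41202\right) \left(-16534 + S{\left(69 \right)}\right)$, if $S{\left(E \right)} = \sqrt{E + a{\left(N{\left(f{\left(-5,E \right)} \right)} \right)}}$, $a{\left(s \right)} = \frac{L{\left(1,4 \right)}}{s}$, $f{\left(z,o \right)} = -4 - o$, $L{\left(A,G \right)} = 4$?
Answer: $1007416620 - \frac{60930 \sqrt{367409}}{73} \approx 1.0069 \cdot 10^{9}$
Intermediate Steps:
$a{\left(s \right)} = \frac{4}{s}$
$S{\left(E \right)} = \sqrt{E + \frac{4}{-4 - E}}$
$\left(-19728 - 41202\right) \left(-16534 + S{\left(69 \right)}\right) = \left(-19728 - 41202\right) \left(-16534 + \sqrt{\frac{-4 + 69 \left(4 + 69\right)}{4 + 69}}\right) = - 60930 \left(-16534 + \sqrt{\frac{-4 + 69 \cdot 73}{73}}\right) = - 60930 \left(-16534 + \sqrt{\frac{-4 + 5037}{73}}\right) = - 60930 \left(-16534 + \sqrt{\frac{1}{73} \cdot 5033}\right) = - 60930 \left(-16534 + \sqrt{\frac{5033}{73}}\right) = - 60930 \left(-16534 + \frac{\sqrt{367409}}{73}\right) = 1007416620 - \frac{60930 \sqrt{367409}}{73}$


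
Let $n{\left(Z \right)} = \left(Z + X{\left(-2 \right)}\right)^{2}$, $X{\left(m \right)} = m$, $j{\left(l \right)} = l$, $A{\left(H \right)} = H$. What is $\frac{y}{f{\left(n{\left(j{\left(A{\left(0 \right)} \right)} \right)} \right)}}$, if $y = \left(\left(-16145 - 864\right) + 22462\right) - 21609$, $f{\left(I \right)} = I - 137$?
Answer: $\frac{2308}{19} \approx 121.47$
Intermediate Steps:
$n{\left(Z \right)} = \left(-2 + Z\right)^{2}$ ($n{\left(Z \right)} = \left(Z - 2\right)^{2} = \left(-2 + Z\right)^{2}$)
$f{\left(I \right)} = -137 + I$
$y = -16156$ ($y = \left(-17009 + 22462\right) - 21609 = 5453 - 21609 = -16156$)
$\frac{y}{f{\left(n{\left(j{\left(A{\left(0 \right)} \right)} \right)} \right)}} = - \frac{16156}{-137 + \left(-2 + 0\right)^{2}} = - \frac{16156}{-137 + \left(-2\right)^{2}} = - \frac{16156}{-137 + 4} = - \frac{16156}{-133} = \left(-16156\right) \left(- \frac{1}{133}\right) = \frac{2308}{19}$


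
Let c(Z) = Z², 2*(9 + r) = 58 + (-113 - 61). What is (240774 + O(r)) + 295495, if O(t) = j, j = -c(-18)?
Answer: 535945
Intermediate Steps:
r = -67 (r = -9 + (58 + (-113 - 61))/2 = -9 + (58 - 174)/2 = -9 + (½)*(-116) = -9 - 58 = -67)
j = -324 (j = -1*(-18)² = -1*324 = -324)
O(t) = -324
(240774 + O(r)) + 295495 = (240774 - 324) + 295495 = 240450 + 295495 = 535945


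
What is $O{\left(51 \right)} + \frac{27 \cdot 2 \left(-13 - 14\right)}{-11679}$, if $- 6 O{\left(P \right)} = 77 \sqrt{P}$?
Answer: $\frac{486}{3893} - \frac{77 \sqrt{51}}{6} \approx -91.523$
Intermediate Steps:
$O{\left(P \right)} = - \frac{77 \sqrt{P}}{6}$
$O{\left(51 \right)} + \frac{27 \cdot 2 \left(-13 - 14\right)}{-11679} = - \frac{77 \sqrt{51}}{6} + \frac{27 \cdot 2 \left(-13 - 14\right)}{-11679} = - \frac{77 \sqrt{51}}{6} + 27 \cdot 2 \left(-27\right) \left(- \frac{1}{11679}\right) = - \frac{77 \sqrt{51}}{6} + 27 \left(-54\right) \left(- \frac{1}{11679}\right) = - \frac{77 \sqrt{51}}{6} - - \frac{486}{3893} = - \frac{77 \sqrt{51}}{6} + \frac{486}{3893} = \frac{486}{3893} - \frac{77 \sqrt{51}}{6}$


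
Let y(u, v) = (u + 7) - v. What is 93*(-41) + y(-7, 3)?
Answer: -3816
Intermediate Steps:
y(u, v) = 7 + u - v (y(u, v) = (7 + u) - v = 7 + u - v)
93*(-41) + y(-7, 3) = 93*(-41) + (7 - 7 - 1*3) = -3813 + (7 - 7 - 3) = -3813 - 3 = -3816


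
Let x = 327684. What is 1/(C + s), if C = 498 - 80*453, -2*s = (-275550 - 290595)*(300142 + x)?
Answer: 1/177720239643 ≈ 5.6268e-12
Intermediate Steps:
s = 177720275385 (s = -(-275550 - 290595)*(300142 + 327684)/2 = -(-566145)*627826/2 = -½*(-355440550770) = 177720275385)
C = -35742 (C = 498 - 36240 = -35742)
1/(C + s) = 1/(-35742 + 177720275385) = 1/177720239643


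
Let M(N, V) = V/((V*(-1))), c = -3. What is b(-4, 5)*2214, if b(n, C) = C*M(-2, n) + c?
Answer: -17712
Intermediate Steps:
M(N, V) = -1 (M(N, V) = V/((-V)) = V*(-1/V) = -1)
b(n, C) = -3 - C (b(n, C) = C*(-1) - 3 = -C - 3 = -3 - C)
b(-4, 5)*2214 = (-3 - 1*5)*2214 = (-3 - 5)*2214 = -8*2214 = -17712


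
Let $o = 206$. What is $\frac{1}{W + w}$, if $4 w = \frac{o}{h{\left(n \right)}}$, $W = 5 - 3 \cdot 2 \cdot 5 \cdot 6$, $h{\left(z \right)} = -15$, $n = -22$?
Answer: $- \frac{30}{5353} \approx -0.0056043$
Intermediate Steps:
$W = -175$ ($W = 5 - 3 \cdot 10 \cdot 6 = 5 - 180 = -175$)
$w = - \frac{103}{30}$ ($w = \frac{206 \frac{1}{-15}}{4} = \frac{206 \left(- \frac{1}{15}\right)}{4} = \frac{1}{4} \left(- \frac{206}{15}\right) = - \frac{103}{30} \approx -3.4333$)
$\frac{1}{W + w} = \frac{1}{-175 - \frac{103}{30}} = \frac{1}{- \frac{5353}{30}} = - \frac{30}{5353}$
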